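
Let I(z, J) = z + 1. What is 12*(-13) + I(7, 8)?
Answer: -148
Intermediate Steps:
I(z, J) = 1 + z
12*(-13) + I(7, 8) = 12*(-13) + (1 + 7) = -156 + 8 = -148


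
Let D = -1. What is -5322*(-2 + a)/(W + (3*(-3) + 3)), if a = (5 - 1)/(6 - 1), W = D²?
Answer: -31932/25 ≈ -1277.3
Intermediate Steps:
W = 1 (W = (-1)² = 1)
a = ⅘ (a = 4/5 = 4*(⅕) = ⅘ ≈ 0.80000)
-5322*(-2 + a)/(W + (3*(-3) + 3)) = -5322*(-2 + ⅘)/(1 + (3*(-3) + 3)) = -(-31932)/(5*(1 + (-9 + 3))) = -(-31932)/(5*(1 - 6)) = -(-31932)/(5*(-5)) = -(-31932)*(-1)/(5*5) = -5322*6/25 = -31932/25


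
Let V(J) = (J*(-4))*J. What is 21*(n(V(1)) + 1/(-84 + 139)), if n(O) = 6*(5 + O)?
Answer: 6951/55 ≈ 126.38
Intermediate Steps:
V(J) = -4*J² (V(J) = (-4*J)*J = -4*J²)
n(O) = 30 + 6*O
21*(n(V(1)) + 1/(-84 + 139)) = 21*((30 + 6*(-4*1²)) + 1/(-84 + 139)) = 21*((30 + 6*(-4*1)) + 1/55) = 21*((30 + 6*(-4)) + 1/55) = 21*((30 - 24) + 1/55) = 21*(6 + 1/55) = 21*(331/55) = 6951/55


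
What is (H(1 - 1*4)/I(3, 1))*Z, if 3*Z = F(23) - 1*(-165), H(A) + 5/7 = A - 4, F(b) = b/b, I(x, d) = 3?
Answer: -996/7 ≈ -142.29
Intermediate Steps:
F(b) = 1
H(A) = -33/7 + A (H(A) = -5/7 + (A - 4) = -5/7 + (-4 + A) = -33/7 + A)
Z = 166/3 (Z = (1 - 1*(-165))/3 = (1 + 165)/3 = (1/3)*166 = 166/3 ≈ 55.333)
(H(1 - 1*4)/I(3, 1))*Z = ((-33/7 + (1 - 1*4))/3)*(166/3) = ((-33/7 + (1 - 4))*(1/3))*(166/3) = ((-33/7 - 3)*(1/3))*(166/3) = -54/7*1/3*(166/3) = -18/7*166/3 = -996/7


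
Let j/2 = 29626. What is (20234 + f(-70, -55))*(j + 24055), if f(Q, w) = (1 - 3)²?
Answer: 1685967066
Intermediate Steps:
j = 59252 (j = 2*29626 = 59252)
f(Q, w) = 4 (f(Q, w) = (-2)² = 4)
(20234 + f(-70, -55))*(j + 24055) = (20234 + 4)*(59252 + 24055) = 20238*83307 = 1685967066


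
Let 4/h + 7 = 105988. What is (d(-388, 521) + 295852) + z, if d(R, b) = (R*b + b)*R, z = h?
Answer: 8322383552572/105981 ≈ 7.8527e+7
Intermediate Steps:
h = 4/105981 (h = 4/(-7 + 105988) = 4/105981 ≈ 3.7743e-5)
z = 4/105981 ≈ 3.7743e-5
d(R, b) = R*(b + R*b) (d(R, b) = (b + R*b)*R = R*(b + R*b))
(d(-388, 521) + 295852) + z = (-388*521*(1 - 388) + 295852) + 4/105981 = (-388*521*(-387) + 295852) + 4/105981 = (78231276 + 295852) + 4/105981 = 78527128 + 4/105981 = 8322383552572/105981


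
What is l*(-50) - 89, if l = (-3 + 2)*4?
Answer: 111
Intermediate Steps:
l = -4 (l = -1*4 = -4)
l*(-50) - 89 = -4*(-50) - 89 = 200 - 89 = 111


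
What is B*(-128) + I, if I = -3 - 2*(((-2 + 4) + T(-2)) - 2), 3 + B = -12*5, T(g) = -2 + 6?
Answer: 8053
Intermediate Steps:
T(g) = 4
B = -63 (B = -3 - 12*5 = -3 - 60 = -63)
I = -11 (I = -3 - 2*(((-2 + 4) + 4) - 2) = -3 - 2*((2 + 4) - 2) = -3 - 2*(6 - 2) = -3 - 2*4 = -3 - 8 = -11)
B*(-128) + I = -63*(-128) - 11 = 8064 - 11 = 8053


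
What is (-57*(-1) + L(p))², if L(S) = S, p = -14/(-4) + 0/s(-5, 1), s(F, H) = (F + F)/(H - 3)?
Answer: 14641/4 ≈ 3660.3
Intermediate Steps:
s(F, H) = 2*F/(-3 + H) (s(F, H) = (2*F)/(-3 + H) = 2*F/(-3 + H))
p = 7/2 (p = -14/(-4) + 0/((2*(-5)/(-3 + 1))) = -14*(-¼) + 0/((2*(-5)/(-2))) = 7/2 + 0/((2*(-5)*(-½))) = 7/2 + 0/5 = 7/2 + 0*(⅕) = 7/2 + 0 = 7/2 ≈ 3.5000)
(-57*(-1) + L(p))² = (-57*(-1) + 7/2)² = (57 + 7/2)² = (121/2)² = 14641/4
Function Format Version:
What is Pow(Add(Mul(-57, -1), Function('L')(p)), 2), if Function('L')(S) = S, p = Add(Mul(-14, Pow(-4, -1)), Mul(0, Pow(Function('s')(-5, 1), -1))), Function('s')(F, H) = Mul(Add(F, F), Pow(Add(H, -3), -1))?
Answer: Rational(14641, 4) ≈ 3660.3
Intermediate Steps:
Function('s')(F, H) = Mul(2, F, Pow(Add(-3, H), -1)) (Function('s')(F, H) = Mul(Mul(2, F), Pow(Add(-3, H), -1)) = Mul(2, F, Pow(Add(-3, H), -1)))
p = Rational(7, 2) (p = Add(Mul(-14, Pow(-4, -1)), Mul(0, Pow(Mul(2, -5, Pow(Add(-3, 1), -1)), -1))) = Add(Mul(-14, Rational(-1, 4)), Mul(0, Pow(Mul(2, -5, Pow(-2, -1)), -1))) = Add(Rational(7, 2), Mul(0, Pow(Mul(2, -5, Rational(-1, 2)), -1))) = Add(Rational(7, 2), Mul(0, Pow(5, -1))) = Add(Rational(7, 2), Mul(0, Rational(1, 5))) = Add(Rational(7, 2), 0) = Rational(7, 2) ≈ 3.5000)
Pow(Add(Mul(-57, -1), Function('L')(p)), 2) = Pow(Add(Mul(-57, -1), Rational(7, 2)), 2) = Pow(Add(57, Rational(7, 2)), 2) = Pow(Rational(121, 2), 2) = Rational(14641, 4)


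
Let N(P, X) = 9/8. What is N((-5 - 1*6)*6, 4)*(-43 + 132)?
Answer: 801/8 ≈ 100.13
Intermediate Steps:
N(P, X) = 9/8 (N(P, X) = 9*(⅛) = 9/8)
N((-5 - 1*6)*6, 4)*(-43 + 132) = 9*(-43 + 132)/8 = (9/8)*89 = 801/8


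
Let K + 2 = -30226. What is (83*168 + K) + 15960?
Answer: -324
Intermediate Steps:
K = -30228 (K = -2 - 30226 = -30228)
(83*168 + K) + 15960 = (83*168 - 30228) + 15960 = (13944 - 30228) + 15960 = -16284 + 15960 = -324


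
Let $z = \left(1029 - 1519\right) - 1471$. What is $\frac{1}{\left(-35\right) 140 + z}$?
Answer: $- \frac{1}{6861} \approx -0.00014575$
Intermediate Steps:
$z = -1961$ ($z = -490 - 1471 = -1961$)
$\frac{1}{\left(-35\right) 140 + z} = \frac{1}{\left(-35\right) 140 - 1961} = \frac{1}{-4900 - 1961} = \frac{1}{-6861} = - \frac{1}{6861}$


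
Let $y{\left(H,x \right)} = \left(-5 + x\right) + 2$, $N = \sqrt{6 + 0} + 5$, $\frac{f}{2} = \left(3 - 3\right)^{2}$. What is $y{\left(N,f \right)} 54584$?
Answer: $-163752$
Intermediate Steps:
$f = 0$ ($f = 2 \left(3 - 3\right)^{2} = 2 \cdot 0^{2} = 2 \cdot 0 = 0$)
$N = 5 + \sqrt{6}$ ($N = \sqrt{6} + 5 = 5 + \sqrt{6} \approx 7.4495$)
$y{\left(H,x \right)} = -3 + x$
$y{\left(N,f \right)} 54584 = \left(-3 + 0\right) 54584 = \left(-3\right) 54584 = -163752$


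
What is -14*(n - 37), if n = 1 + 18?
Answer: 252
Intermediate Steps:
n = 19
-14*(n - 37) = -14*(19 - 37) = -14*(-18) = 252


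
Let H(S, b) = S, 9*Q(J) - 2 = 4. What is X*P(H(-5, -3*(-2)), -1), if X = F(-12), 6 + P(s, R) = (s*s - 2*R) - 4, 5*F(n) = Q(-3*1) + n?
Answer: -578/15 ≈ -38.533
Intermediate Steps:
Q(J) = ⅔ (Q(J) = 2/9 + (⅑)*4 = 2/9 + 4/9 = ⅔)
F(n) = 2/15 + n/5 (F(n) = (⅔ + n)/5 = 2/15 + n/5)
P(s, R) = -10 + s² - 2*R (P(s, R) = -6 + ((s*s - 2*R) - 4) = -6 + ((s² - 2*R) - 4) = -6 + (-4 + s² - 2*R) = -10 + s² - 2*R)
X = -34/15 (X = 2/15 + (⅕)*(-12) = 2/15 - 12/5 = -34/15 ≈ -2.2667)
X*P(H(-5, -3*(-2)), -1) = -34*(-10 + (-5)² - 2*(-1))/15 = -34*(-10 + 25 + 2)/15 = -34/15*17 = -578/15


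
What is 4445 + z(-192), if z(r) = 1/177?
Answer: 786766/177 ≈ 4445.0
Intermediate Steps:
z(r) = 1/177
4445 + z(-192) = 4445 + 1/177 = 786766/177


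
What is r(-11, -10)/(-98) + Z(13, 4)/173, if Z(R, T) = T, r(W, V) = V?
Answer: 1061/8477 ≈ 0.12516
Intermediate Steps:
r(-11, -10)/(-98) + Z(13, 4)/173 = -10/(-98) + 4/173 = -10*(-1/98) + 4*(1/173) = 5/49 + 4/173 = 1061/8477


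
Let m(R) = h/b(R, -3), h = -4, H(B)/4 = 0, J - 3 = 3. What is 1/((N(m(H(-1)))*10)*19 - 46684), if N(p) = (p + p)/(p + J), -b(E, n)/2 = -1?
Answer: -1/46874 ≈ -2.1334e-5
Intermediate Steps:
J = 6 (J = 3 + 3 = 6)
b(E, n) = 2 (b(E, n) = -2*(-1) = 2)
H(B) = 0 (H(B) = 4*0 = 0)
m(R) = -2 (m(R) = -4/2 = -4*1/2 = -2)
N(p) = 2*p/(6 + p) (N(p) = (p + p)/(p + 6) = (2*p)/(6 + p) = 2*p/(6 + p))
1/((N(m(H(-1)))*10)*19 - 46684) = 1/(((2*(-2)/(6 - 2))*10)*19 - 46684) = 1/(((2*(-2)/4)*10)*19 - 46684) = 1/(((2*(-2)*(1/4))*10)*19 - 46684) = 1/(-1*10*19 - 46684) = 1/(-10*19 - 46684) = 1/(-190 - 46684) = 1/(-46874) = -1/46874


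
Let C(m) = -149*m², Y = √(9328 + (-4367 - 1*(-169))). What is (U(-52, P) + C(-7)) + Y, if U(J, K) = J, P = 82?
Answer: -7353 + 3*√570 ≈ -7281.4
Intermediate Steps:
Y = 3*√570 (Y = √(9328 + (-4367 + 169)) = √(9328 - 4198) = √5130 = 3*√570 ≈ 71.624)
(U(-52, P) + C(-7)) + Y = (-52 - 149*(-7)²) + 3*√570 = (-52 - 149*49) + 3*√570 = (-52 - 7301) + 3*√570 = -7353 + 3*√570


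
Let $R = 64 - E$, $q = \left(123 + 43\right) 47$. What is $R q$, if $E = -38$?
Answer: $795804$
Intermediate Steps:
$q = 7802$ ($q = 166 \cdot 47 = 7802$)
$R = 102$ ($R = 64 - -38 = 64 + 38 = 102$)
$R q = 102 \cdot 7802 = 795804$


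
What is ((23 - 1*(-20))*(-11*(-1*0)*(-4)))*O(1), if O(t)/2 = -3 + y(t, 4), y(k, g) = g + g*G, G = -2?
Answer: 0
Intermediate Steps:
y(k, g) = -g (y(k, g) = g + g*(-2) = g - 2*g = -g)
O(t) = -14 (O(t) = 2*(-3 - 1*4) = 2*(-3 - 4) = 2*(-7) = -14)
((23 - 1*(-20))*(-11*(-1*0)*(-4)))*O(1) = ((23 - 1*(-20))*(-11*(-1*0)*(-4)))*(-14) = ((23 + 20)*(-0*(-4)))*(-14) = (43*(-11*0))*(-14) = (43*0)*(-14) = 0*(-14) = 0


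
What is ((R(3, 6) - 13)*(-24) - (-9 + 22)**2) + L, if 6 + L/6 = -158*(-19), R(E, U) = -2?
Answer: 18167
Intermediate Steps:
L = 17976 (L = -36 + 6*(-158*(-19)) = -36 + 6*3002 = -36 + 18012 = 17976)
((R(3, 6) - 13)*(-24) - (-9 + 22)**2) + L = ((-2 - 13)*(-24) - (-9 + 22)**2) + 17976 = (-15*(-24) - 1*13**2) + 17976 = (360 - 1*169) + 17976 = (360 - 169) + 17976 = 191 + 17976 = 18167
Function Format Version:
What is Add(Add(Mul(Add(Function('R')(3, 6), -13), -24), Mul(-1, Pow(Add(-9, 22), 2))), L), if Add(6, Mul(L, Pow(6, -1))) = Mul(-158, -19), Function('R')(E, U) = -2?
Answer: 18167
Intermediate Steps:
L = 17976 (L = Add(-36, Mul(6, Mul(-158, -19))) = Add(-36, Mul(6, 3002)) = Add(-36, 18012) = 17976)
Add(Add(Mul(Add(Function('R')(3, 6), -13), -24), Mul(-1, Pow(Add(-9, 22), 2))), L) = Add(Add(Mul(Add(-2, -13), -24), Mul(-1, Pow(Add(-9, 22), 2))), 17976) = Add(Add(Mul(-15, -24), Mul(-1, Pow(13, 2))), 17976) = Add(Add(360, Mul(-1, 169)), 17976) = Add(Add(360, -169), 17976) = Add(191, 17976) = 18167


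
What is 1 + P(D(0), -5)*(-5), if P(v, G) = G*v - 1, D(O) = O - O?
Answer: 6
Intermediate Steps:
D(O) = 0
P(v, G) = -1 + G*v
1 + P(D(0), -5)*(-5) = 1 + (-1 - 5*0)*(-5) = 1 + (-1 + 0)*(-5) = 1 - 1*(-5) = 1 + 5 = 6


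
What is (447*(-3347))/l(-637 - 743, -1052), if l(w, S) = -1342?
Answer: 1496109/1342 ≈ 1114.8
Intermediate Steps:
(447*(-3347))/l(-637 - 743, -1052) = (447*(-3347))/(-1342) = -1496109*(-1/1342) = 1496109/1342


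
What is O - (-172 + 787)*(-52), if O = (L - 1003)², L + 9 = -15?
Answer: 1086709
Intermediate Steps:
L = -24 (L = -9 - 15 = -24)
O = 1054729 (O = (-24 - 1003)² = (-1027)² = 1054729)
O - (-172 + 787)*(-52) = 1054729 - (-172 + 787)*(-52) = 1054729 - 615*(-52) = 1054729 - 1*(-31980) = 1054729 + 31980 = 1086709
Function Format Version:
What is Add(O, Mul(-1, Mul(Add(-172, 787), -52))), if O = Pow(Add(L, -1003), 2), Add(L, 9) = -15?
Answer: 1086709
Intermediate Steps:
L = -24 (L = Add(-9, -15) = -24)
O = 1054729 (O = Pow(Add(-24, -1003), 2) = Pow(-1027, 2) = 1054729)
Add(O, Mul(-1, Mul(Add(-172, 787), -52))) = Add(1054729, Mul(-1, Mul(Add(-172, 787), -52))) = Add(1054729, Mul(-1, Mul(615, -52))) = Add(1054729, Mul(-1, -31980)) = Add(1054729, 31980) = 1086709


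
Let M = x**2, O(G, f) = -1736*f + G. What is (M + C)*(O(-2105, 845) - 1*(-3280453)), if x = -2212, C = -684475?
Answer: 7623338583732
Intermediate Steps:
O(G, f) = G - 1736*f
M = 4892944 (M = (-2212)**2 = 4892944)
(M + C)*(O(-2105, 845) - 1*(-3280453)) = (4892944 - 684475)*((-2105 - 1736*845) - 1*(-3280453)) = 4208469*((-2105 - 1466920) + 3280453) = 4208469*(-1469025 + 3280453) = 4208469*1811428 = 7623338583732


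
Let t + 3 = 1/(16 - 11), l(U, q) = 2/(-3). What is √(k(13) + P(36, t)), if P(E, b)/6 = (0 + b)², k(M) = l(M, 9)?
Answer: √10434/15 ≈ 6.8098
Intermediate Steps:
l(U, q) = -⅔ (l(U, q) = 2*(-⅓) = -⅔)
k(M) = -⅔
t = -14/5 (t = -3 + 1/(16 - 11) = -3 + 1/5 = -3 + ⅕ = -14/5 ≈ -2.8000)
P(E, b) = 6*b² (P(E, b) = 6*(0 + b)² = 6*b²)
√(k(13) + P(36, t)) = √(-⅔ + 6*(-14/5)²) = √(-⅔ + 6*(196/25)) = √(-⅔ + 1176/25) = √(3478/75) = √10434/15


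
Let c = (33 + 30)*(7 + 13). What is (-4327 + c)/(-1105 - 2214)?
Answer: 3067/3319 ≈ 0.92407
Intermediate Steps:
c = 1260 (c = 63*20 = 1260)
(-4327 + c)/(-1105 - 2214) = (-4327 + 1260)/(-1105 - 2214) = -3067/(-3319) = -3067*(-1/3319) = 3067/3319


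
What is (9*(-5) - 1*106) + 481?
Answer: 330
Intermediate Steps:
(9*(-5) - 1*106) + 481 = (-45 - 106) + 481 = -151 + 481 = 330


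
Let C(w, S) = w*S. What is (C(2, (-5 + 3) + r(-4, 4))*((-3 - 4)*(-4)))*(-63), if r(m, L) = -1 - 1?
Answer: 14112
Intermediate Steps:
r(m, L) = -2
C(w, S) = S*w
(C(2, (-5 + 3) + r(-4, 4))*((-3 - 4)*(-4)))*(-63) = ((((-5 + 3) - 2)*2)*((-3 - 4)*(-4)))*(-63) = (((-2 - 2)*2)*(-7*(-4)))*(-63) = (-4*2*28)*(-63) = -8*28*(-63) = -224*(-63) = 14112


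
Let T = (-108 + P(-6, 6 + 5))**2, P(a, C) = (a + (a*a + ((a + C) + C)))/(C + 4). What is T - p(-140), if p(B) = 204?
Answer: 2431576/225 ≈ 10807.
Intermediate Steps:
P(a, C) = (a**2 + 2*C + 2*a)/(4 + C) (P(a, C) = (a + (a**2 + ((C + a) + C)))/(4 + C) = (a + (a**2 + (a + 2*C)))/(4 + C) = (a + (a + a**2 + 2*C))/(4 + C) = (a**2 + 2*C + 2*a)/(4 + C))
T = 2477476/225 (T = (-108 + ((-6)**2 + 2*(6 + 5) + 2*(-6))/(4 + (6 + 5)))**2 = (-108 + (36 + 2*11 - 12)/(4 + 11))**2 = (-108 + (36 + 22 - 12)/15)**2 = (-108 + (1/15)*46)**2 = (-108 + 46/15)**2 = (-1574/15)**2 = 2477476/225 ≈ 11011.)
T - p(-140) = 2477476/225 - 1*204 = 2477476/225 - 204 = 2431576/225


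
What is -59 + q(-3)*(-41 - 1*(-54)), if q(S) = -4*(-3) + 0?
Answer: 97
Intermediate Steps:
q(S) = 12 (q(S) = 12 + 0 = 12)
-59 + q(-3)*(-41 - 1*(-54)) = -59 + 12*(-41 - 1*(-54)) = -59 + 12*(-41 + 54) = -59 + 12*13 = -59 + 156 = 97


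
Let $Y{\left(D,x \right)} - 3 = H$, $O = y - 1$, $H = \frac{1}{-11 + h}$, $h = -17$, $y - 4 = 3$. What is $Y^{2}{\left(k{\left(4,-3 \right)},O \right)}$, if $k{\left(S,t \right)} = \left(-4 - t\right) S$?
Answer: $\frac{6889}{784} \approx 8.787$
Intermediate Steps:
$y = 7$ ($y = 4 + 3 = 7$)
$k{\left(S,t \right)} = S \left(-4 - t\right)$
$H = - \frac{1}{28}$ ($H = \frac{1}{-11 - 17} = \frac{1}{-28} = - \frac{1}{28} \approx -0.035714$)
$O = 6$ ($O = 7 - 1 = 6$)
$Y{\left(D,x \right)} = \frac{83}{28}$ ($Y{\left(D,x \right)} = 3 - \frac{1}{28} = \frac{83}{28}$)
$Y^{2}{\left(k{\left(4,-3 \right)},O \right)} = \left(\frac{83}{28}\right)^{2} = \frac{6889}{784}$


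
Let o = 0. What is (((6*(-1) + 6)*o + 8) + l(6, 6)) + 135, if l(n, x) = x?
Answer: 149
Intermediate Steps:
(((6*(-1) + 6)*o + 8) + l(6, 6)) + 135 = (((6*(-1) + 6)*0 + 8) + 6) + 135 = (((-6 + 6)*0 + 8) + 6) + 135 = ((0*0 + 8) + 6) + 135 = ((0 + 8) + 6) + 135 = (8 + 6) + 135 = 14 + 135 = 149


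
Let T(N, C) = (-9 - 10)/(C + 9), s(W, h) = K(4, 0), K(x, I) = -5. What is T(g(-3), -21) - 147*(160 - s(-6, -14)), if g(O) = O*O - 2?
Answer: -291041/12 ≈ -24253.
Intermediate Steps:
s(W, h) = -5
g(O) = -2 + O**2 (g(O) = O**2 - 2 = -2 + O**2)
T(N, C) = -19/(9 + C)
T(g(-3), -21) - 147*(160 - s(-6, -14)) = -19/(9 - 21) - 147*(160 - 1*(-5)) = -19/(-12) - 147*(160 + 5) = -19*(-1/12) - 147*165 = 19/12 - 24255 = -291041/12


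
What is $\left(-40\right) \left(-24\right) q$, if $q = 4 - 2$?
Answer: $1920$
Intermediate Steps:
$q = 2$ ($q = 4 - 2 = 2$)
$\left(-40\right) \left(-24\right) q = \left(-40\right) \left(-24\right) 2 = 960 \cdot 2 = 1920$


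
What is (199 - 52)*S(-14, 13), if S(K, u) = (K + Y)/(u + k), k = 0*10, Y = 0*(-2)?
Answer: -2058/13 ≈ -158.31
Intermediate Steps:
Y = 0
k = 0
S(K, u) = K/u (S(K, u) = (K + 0)/(u + 0) = K/u)
(199 - 52)*S(-14, 13) = (199 - 52)*(-14/13) = 147*(-14*1/13) = 147*(-14/13) = -2058/13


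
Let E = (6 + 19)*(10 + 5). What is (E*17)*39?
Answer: 248625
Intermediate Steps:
E = 375 (E = 25*15 = 375)
(E*17)*39 = (375*17)*39 = 6375*39 = 248625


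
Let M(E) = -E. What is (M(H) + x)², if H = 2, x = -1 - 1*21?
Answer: 576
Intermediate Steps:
x = -22 (x = -1 - 21 = -22)
(M(H) + x)² = (-1*2 - 22)² = (-2 - 22)² = (-24)² = 576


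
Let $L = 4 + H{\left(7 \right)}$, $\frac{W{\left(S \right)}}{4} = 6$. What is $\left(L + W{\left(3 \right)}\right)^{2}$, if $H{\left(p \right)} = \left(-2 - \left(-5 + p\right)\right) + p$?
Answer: $961$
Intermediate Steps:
$H{\left(p \right)} = 3$ ($H{\left(p \right)} = \left(3 - p\right) + p = 3$)
$W{\left(S \right)} = 24$ ($W{\left(S \right)} = 4 \cdot 6 = 24$)
$L = 7$ ($L = 4 + 3 = 7$)
$\left(L + W{\left(3 \right)}\right)^{2} = \left(7 + 24\right)^{2} = 31^{2} = 961$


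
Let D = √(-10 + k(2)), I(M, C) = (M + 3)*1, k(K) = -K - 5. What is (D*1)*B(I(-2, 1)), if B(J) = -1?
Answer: -I*√17 ≈ -4.1231*I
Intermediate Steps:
k(K) = -5 - K
I(M, C) = 3 + M (I(M, C) = (3 + M)*1 = 3 + M)
D = I*√17 (D = √(-10 + (-5 - 1*2)) = √(-10 + (-5 - 2)) = √(-10 - 7) = √(-17) = I*√17 ≈ 4.1231*I)
(D*1)*B(I(-2, 1)) = ((I*√17)*1)*(-1) = (I*√17)*(-1) = -I*√17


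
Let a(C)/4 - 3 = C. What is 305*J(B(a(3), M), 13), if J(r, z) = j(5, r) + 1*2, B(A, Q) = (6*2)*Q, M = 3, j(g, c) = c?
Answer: 11590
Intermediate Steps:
a(C) = 12 + 4*C
B(A, Q) = 12*Q
J(r, z) = 2 + r (J(r, z) = r + 1*2 = r + 2 = 2 + r)
305*J(B(a(3), M), 13) = 305*(2 + 12*3) = 305*(2 + 36) = 305*38 = 11590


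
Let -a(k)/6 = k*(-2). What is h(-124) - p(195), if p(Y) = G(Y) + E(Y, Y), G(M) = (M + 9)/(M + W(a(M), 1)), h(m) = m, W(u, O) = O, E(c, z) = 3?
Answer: -6274/49 ≈ -128.04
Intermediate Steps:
a(k) = 12*k (a(k) = -6*k*(-2) = -(-12)*k = 12*k)
G(M) = (9 + M)/(1 + M) (G(M) = (M + 9)/(M + 1) = (9 + M)/(1 + M))
p(Y) = 3 + (9 + Y)/(1 + Y) (p(Y) = (9 + Y)/(1 + Y) + 3 = 3 + (9 + Y)/(1 + Y))
h(-124) - p(195) = -124 - 4*(3 + 195)/(1 + 195) = -124 - 4*198/196 = -124 - 1*198/49 = -124 - 198/49 = -6274/49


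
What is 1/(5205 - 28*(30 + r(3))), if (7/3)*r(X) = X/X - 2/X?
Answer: 1/4361 ≈ 0.00022931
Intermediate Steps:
r(X) = 3/7 - 6/(7*X) (r(X) = 3*(X/X - 2/X)/7 = 3*(1 - 2/X)/7 = 3/7 - 6/(7*X))
1/(5205 - 28*(30 + r(3))) = 1/(5205 - 28*(30 + (3/7)*(-2 + 3)/3)) = 1/(5205 - 28*(30 + (3/7)*(1/3)*1)) = 1/(5205 - 28*(30 + 1/7)) = 1/(5205 - 28*211/7) = 1/(5205 - 844) = 1/4361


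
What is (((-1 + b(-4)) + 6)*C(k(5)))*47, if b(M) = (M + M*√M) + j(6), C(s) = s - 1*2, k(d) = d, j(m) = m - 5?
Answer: 282 - 1128*I ≈ 282.0 - 1128.0*I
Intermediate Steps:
j(m) = -5 + m
C(s) = -2 + s (C(s) = s - 2 = -2 + s)
b(M) = 1 + M + M^(3/2) (b(M) = (M + M*√M) + (-5 + 6) = (M + M^(3/2)) + 1 = 1 + M + M^(3/2))
(((-1 + b(-4)) + 6)*C(k(5)))*47 = (((-1 + (1 - 4 + (-4)^(3/2))) + 6)*(-2 + 5))*47 = (((-1 + (1 - 4 - 8*I)) + 6)*3)*47 = (((-1 + (-3 - 8*I)) + 6)*3)*47 = (((-4 - 8*I) + 6)*3)*47 = ((2 - 8*I)*3)*47 = (6 - 24*I)*47 = 282 - 1128*I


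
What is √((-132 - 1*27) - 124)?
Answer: I*√283 ≈ 16.823*I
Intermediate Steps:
√((-132 - 1*27) - 124) = √((-132 - 27) - 124) = √(-159 - 124) = √(-283) = I*√283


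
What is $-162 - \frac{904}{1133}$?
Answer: $- \frac{184450}{1133} \approx -162.8$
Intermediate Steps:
$-162 - \frac{904}{1133} = - \frac{184450}{1133}$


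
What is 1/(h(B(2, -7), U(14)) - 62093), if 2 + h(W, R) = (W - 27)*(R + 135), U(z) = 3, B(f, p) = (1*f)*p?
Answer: -1/67753 ≈ -1.4759e-5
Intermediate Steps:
B(f, p) = f*p
h(W, R) = -2 + (-27 + W)*(135 + R) (h(W, R) = -2 + (W - 27)*(R + 135) = -2 + (-27 + W)*(135 + R))
1/(h(B(2, -7), U(14)) - 62093) = 1/((-3647 - 27*3 + 135*(2*(-7)) + 3*(2*(-7))) - 62093) = 1/((-3647 - 81 + 135*(-14) + 3*(-14)) - 62093) = 1/((-3647 - 81 - 1890 - 42) - 62093) = 1/(-5660 - 62093) = 1/(-67753) = -1/67753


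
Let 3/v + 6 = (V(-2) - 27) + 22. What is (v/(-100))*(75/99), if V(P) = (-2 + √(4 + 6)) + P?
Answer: 3/1892 + √10/9460 ≈ 0.0019199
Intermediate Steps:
V(P) = -2 + P + √10 (V(P) = (-2 + √10) + P = -2 + P + √10)
v = 3/(-15 + √10) (v = 3/(-6 + (((-2 - 2 + √10) - 27) + 22)) = 3/(-6 + (((-4 + √10) - 27) + 22)) = 3/(-6 + ((-31 + √10) + 22)) = 3/(-6 + (-9 + √10)) = 3/(-15 + √10) ≈ -0.25343)
(v/(-100))*(75/99) = ((-9/43 - 3*√10/215)/(-100))*(75/99) = ((-9/43 - 3*√10/215)*(-1/100))*(75*(1/99)) = (9/4300 + 3*√10/21500)*(25/33) = 3/1892 + √10/9460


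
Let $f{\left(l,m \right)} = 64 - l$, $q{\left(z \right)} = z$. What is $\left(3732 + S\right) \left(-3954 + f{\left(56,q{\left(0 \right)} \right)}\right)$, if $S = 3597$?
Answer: $-28920234$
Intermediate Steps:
$\left(3732 + S\right) \left(-3954 + f{\left(56,q{\left(0 \right)} \right)}\right) = \left(3732 + 3597\right) \left(-3954 + \left(64 - 56\right)\right) = 7329 \left(-3954 + \left(64 - 56\right)\right) = 7329 \left(-3954 + 8\right) = 7329 \left(-3946\right) = -28920234$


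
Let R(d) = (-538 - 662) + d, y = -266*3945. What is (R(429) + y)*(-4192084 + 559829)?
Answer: 3814379897955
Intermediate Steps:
y = -1049370
R(d) = -1200 + d
(R(429) + y)*(-4192084 + 559829) = ((-1200 + 429) - 1049370)*(-4192084 + 559829) = (-771 - 1049370)*(-3632255) = -1050141*(-3632255) = 3814379897955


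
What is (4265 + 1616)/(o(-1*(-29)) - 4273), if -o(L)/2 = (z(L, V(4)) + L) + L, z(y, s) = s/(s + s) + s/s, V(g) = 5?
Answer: -5881/4392 ≈ -1.3390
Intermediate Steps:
z(y, s) = 3/2 (z(y, s) = s/((2*s)) + 1 = s*(1/(2*s)) + 1 = 1/2 + 1 = 3/2)
o(L) = -3 - 4*L (o(L) = -2*((3/2 + L) + L) = -2*(3/2 + 2*L) = -3 - 4*L)
(4265 + 1616)/(o(-1*(-29)) - 4273) = (4265 + 1616)/((-3 - (-4)*(-29)) - 4273) = 5881/((-3 - 4*29) - 4273) = 5881/((-3 - 116) - 4273) = 5881/(-119 - 4273) = 5881/(-4392) = 5881*(-1/4392) = -5881/4392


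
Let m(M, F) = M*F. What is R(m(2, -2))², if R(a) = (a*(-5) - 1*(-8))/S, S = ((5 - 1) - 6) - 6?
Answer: 49/4 ≈ 12.250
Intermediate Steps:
m(M, F) = F*M
S = -8 (S = (4 - 6) - 6 = -2 - 6 = -8)
R(a) = -1 + 5*a/8 (R(a) = (a*(-5) - 1*(-8))/(-8) = (-5*a + 8)*(-⅛) = (8 - 5*a)*(-⅛) = -1 + 5*a/8)
R(m(2, -2))² = (-1 + 5*(-2*2)/8)² = (-1 + (5/8)*(-4))² = (-1 - 5/2)² = (-7/2)² = 49/4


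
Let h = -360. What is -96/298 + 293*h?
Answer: -15716568/149 ≈ -1.0548e+5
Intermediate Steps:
-96/298 + 293*h = -96/298 + 293*(-360) = -96*1/298 - 105480 = -48/149 - 105480 = -15716568/149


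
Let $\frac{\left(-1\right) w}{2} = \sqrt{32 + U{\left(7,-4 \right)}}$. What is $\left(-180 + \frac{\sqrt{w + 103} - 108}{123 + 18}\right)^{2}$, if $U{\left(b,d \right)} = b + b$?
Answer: $\frac{\left(25488 - \sqrt{103 - 2 \sqrt{46}}\right)^{2}}{19881} \approx 32652.0$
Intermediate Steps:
$U{\left(b,d \right)} = 2 b$
$w = - 2 \sqrt{46}$ ($w = - 2 \sqrt{32 + 2 \cdot 7} = - 2 \sqrt{32 + 14} = - 2 \sqrt{46} \approx -13.565$)
$\left(-180 + \frac{\sqrt{w + 103} - 108}{123 + 18}\right)^{2} = \left(-180 + \frac{\sqrt{- 2 \sqrt{46} + 103} - 108}{123 + 18}\right)^{2} = \left(-180 + \frac{\sqrt{103 - 2 \sqrt{46}} - 108}{141}\right)^{2} = \left(-180 + \left(-108 + \sqrt{103 - 2 \sqrt{46}}\right) \frac{1}{141}\right)^{2} = \left(-180 - \left(\frac{36}{47} - \frac{\sqrt{103 - 2 \sqrt{46}}}{141}\right)\right)^{2} = \left(- \frac{8496}{47} + \frac{\sqrt{103 - 2 \sqrt{46}}}{141}\right)^{2}$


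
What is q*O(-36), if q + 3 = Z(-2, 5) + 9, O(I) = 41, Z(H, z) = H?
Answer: 164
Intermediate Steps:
q = 4 (q = -3 + (-2 + 9) = -3 + 7 = 4)
q*O(-36) = 4*41 = 164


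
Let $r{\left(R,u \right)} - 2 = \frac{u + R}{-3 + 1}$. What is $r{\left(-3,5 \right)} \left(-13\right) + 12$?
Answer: $-1$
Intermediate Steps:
$r{\left(R,u \right)} = 2 - \frac{R}{2} - \frac{u}{2}$ ($r{\left(R,u \right)} = 2 + \frac{u + R}{-3 + 1} = 2 + \frac{R + u}{-2} = 2 + \left(R + u\right) \left(- \frac{1}{2}\right) = 2 - \left(\frac{R}{2} + \frac{u}{2}\right) = 2 - \frac{R}{2} - \frac{u}{2}$)
$r{\left(-3,5 \right)} \left(-13\right) + 12 = \left(2 - - \frac{3}{2} - \frac{5}{2}\right) \left(-13\right) + 12 = \left(2 + \frac{3}{2} - \frac{5}{2}\right) \left(-13\right) + 12 = 1 \left(-13\right) + 12 = -13 + 12 = -1$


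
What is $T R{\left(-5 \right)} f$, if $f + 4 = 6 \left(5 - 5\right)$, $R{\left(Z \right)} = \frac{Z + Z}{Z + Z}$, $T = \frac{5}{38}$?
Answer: $- \frac{10}{19} \approx -0.52632$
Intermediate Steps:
$T = \frac{5}{38}$ ($T = 5 \cdot \frac{1}{38} = \frac{5}{38} \approx 0.13158$)
$R{\left(Z \right)} = 1$ ($R{\left(Z \right)} = \frac{2 Z}{2 Z} = 2 Z \frac{1}{2 Z} = 1$)
$f = -4$ ($f = -4 + 6 \left(5 - 5\right) = -4 + 6 \cdot 0 = -4 + 0 = -4$)
$T R{\left(-5 \right)} f = \frac{5}{38} \cdot 1 \left(-4\right) = \frac{5}{38} \left(-4\right) = - \frac{10}{19}$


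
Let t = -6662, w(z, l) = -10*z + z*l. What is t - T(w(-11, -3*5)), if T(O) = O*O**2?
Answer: -20803537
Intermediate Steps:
w(z, l) = -10*z + l*z
T(O) = O**3
t - T(w(-11, -3*5)) = -6662 - (-11*(-10 - 3*5))**3 = -6662 - (-11*(-10 - 15))**3 = -6662 - (-11*(-25))**3 = -6662 - 1*275**3 = -6662 - 1*20796875 = -6662 - 20796875 = -20803537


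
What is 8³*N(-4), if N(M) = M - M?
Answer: 0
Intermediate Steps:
N(M) = 0
8³*N(-4) = 8³*0 = 512*0 = 0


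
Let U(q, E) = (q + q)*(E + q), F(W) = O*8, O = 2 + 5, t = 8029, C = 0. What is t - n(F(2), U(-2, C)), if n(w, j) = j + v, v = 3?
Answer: 8018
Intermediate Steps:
O = 7
F(W) = 56 (F(W) = 7*8 = 56)
U(q, E) = 2*q*(E + q) (U(q, E) = (2*q)*(E + q) = 2*q*(E + q))
n(w, j) = 3 + j (n(w, j) = j + 3 = 3 + j)
t - n(F(2), U(-2, C)) = 8029 - (3 + 2*(-2)*(0 - 2)) = 8029 - (3 + 2*(-2)*(-2)) = 8029 - (3 + 8) = 8029 - 1*11 = 8029 - 11 = 8018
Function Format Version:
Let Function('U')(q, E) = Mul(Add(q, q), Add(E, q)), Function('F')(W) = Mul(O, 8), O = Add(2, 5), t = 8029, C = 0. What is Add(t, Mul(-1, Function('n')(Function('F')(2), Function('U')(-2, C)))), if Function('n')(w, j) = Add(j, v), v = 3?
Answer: 8018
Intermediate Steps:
O = 7
Function('F')(W) = 56 (Function('F')(W) = Mul(7, 8) = 56)
Function('U')(q, E) = Mul(2, q, Add(E, q)) (Function('U')(q, E) = Mul(Mul(2, q), Add(E, q)) = Mul(2, q, Add(E, q)))
Function('n')(w, j) = Add(3, j) (Function('n')(w, j) = Add(j, 3) = Add(3, j))
Add(t, Mul(-1, Function('n')(Function('F')(2), Function('U')(-2, C)))) = Add(8029, Mul(-1, Add(3, Mul(2, -2, Add(0, -2))))) = Add(8029, Mul(-1, Add(3, Mul(2, -2, -2)))) = Add(8029, Mul(-1, Add(3, 8))) = Add(8029, Mul(-1, 11)) = Add(8029, -11) = 8018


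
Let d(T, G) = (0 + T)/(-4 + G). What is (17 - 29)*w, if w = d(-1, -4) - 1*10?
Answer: 237/2 ≈ 118.50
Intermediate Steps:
d(T, G) = T/(-4 + G)
w = -79/8 (w = -1/(-4 - 4) - 1*10 = -1/(-8) - 10 = -1*(-1/8) - 10 = 1/8 - 10 = -79/8 ≈ -9.8750)
(17 - 29)*w = (17 - 29)*(-79/8) = -12*(-79/8) = 237/2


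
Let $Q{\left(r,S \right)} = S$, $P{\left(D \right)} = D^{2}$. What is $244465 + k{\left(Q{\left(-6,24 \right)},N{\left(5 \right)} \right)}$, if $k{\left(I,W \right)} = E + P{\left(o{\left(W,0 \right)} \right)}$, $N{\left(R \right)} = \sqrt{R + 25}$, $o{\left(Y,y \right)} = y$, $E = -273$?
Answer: $244192$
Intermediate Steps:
$N{\left(R \right)} = \sqrt{25 + R}$
$k{\left(I,W \right)} = -273$ ($k{\left(I,W \right)} = -273 + 0^{2} = -273 + 0 = -273$)
$244465 + k{\left(Q{\left(-6,24 \right)},N{\left(5 \right)} \right)} = 244465 - 273 = 244192$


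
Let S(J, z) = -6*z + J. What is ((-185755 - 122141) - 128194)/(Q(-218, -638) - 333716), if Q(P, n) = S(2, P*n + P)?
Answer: 43609/116691 ≈ 0.37371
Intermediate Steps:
S(J, z) = J - 6*z
Q(P, n) = 2 - 6*P - 6*P*n (Q(P, n) = 2 - 6*(P*n + P) = 2 - 6*(P + P*n) = 2 + (-6*P - 6*P*n) = 2 - 6*P - 6*P*n)
((-185755 - 122141) - 128194)/(Q(-218, -638) - 333716) = ((-185755 - 122141) - 128194)/((2 - 6*(-218)*(1 - 638)) - 333716) = (-307896 - 128194)/((2 - 6*(-218)*(-637)) - 333716) = -436090/((2 - 833196) - 333716) = -436090/(-833194 - 333716) = -436090/(-1166910) = -436090*(-1/1166910) = 43609/116691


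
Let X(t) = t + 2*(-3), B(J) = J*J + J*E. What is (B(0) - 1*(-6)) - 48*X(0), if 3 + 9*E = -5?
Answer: 294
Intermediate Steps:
E = -8/9 (E = -⅓ + (⅑)*(-5) = -⅓ - 5/9 = -8/9 ≈ -0.88889)
B(J) = J² - 8*J/9 (B(J) = J*J + J*(-8/9) = J² - 8*J/9)
X(t) = -6 + t (X(t) = t - 6 = -6 + t)
(B(0) - 1*(-6)) - 48*X(0) = ((⅑)*0*(-8 + 9*0) - 1*(-6)) - 48*(-6 + 0) = ((⅑)*0*(-8 + 0) + 6) - 48*(-6) = ((⅑)*0*(-8) + 6) + 288 = (0 + 6) + 288 = 6 + 288 = 294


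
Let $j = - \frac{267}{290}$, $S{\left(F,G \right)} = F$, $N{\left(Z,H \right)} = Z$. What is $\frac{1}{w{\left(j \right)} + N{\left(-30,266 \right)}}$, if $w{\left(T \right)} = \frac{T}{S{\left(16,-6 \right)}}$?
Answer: $- \frac{4640}{139467} \approx -0.03327$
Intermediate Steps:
$j = - \frac{267}{290}$ ($j = \left(-267\right) \frac{1}{290} = - \frac{267}{290} \approx -0.92069$)
$w{\left(T \right)} = \frac{T}{16}$
$\frac{1}{w{\left(j \right)} + N{\left(-30,266 \right)}} = \frac{1}{\frac{1}{16} \left(- \frac{267}{290}\right) - 30} = \frac{1}{- \frac{267}{4640} - 30} = \frac{1}{- \frac{139467}{4640}} = - \frac{4640}{139467}$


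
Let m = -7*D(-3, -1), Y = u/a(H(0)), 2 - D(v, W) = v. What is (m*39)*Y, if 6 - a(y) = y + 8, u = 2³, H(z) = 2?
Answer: 2730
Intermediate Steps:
D(v, W) = 2 - v
u = 8
a(y) = -2 - y (a(y) = 6 - (y + 8) = 6 - (8 + y) = 6 + (-8 - y) = -2 - y)
Y = -2 (Y = 8/(-2 - 1*2) = 8/(-2 - 2) = 8/(-4) = 8*(-¼) = -2)
m = -35 (m = -7*(2 - 1*(-3)) = -7*(2 + 3) = -7*5 = -35)
(m*39)*Y = -35*39*(-2) = -1365*(-2) = 2730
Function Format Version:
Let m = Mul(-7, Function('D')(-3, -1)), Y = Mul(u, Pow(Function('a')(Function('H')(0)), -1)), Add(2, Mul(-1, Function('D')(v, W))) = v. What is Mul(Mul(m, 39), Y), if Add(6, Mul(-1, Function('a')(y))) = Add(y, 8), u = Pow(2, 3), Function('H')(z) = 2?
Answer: 2730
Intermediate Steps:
Function('D')(v, W) = Add(2, Mul(-1, v))
u = 8
Function('a')(y) = Add(-2, Mul(-1, y)) (Function('a')(y) = Add(6, Mul(-1, Add(y, 8))) = Add(6, Mul(-1, Add(8, y))) = Add(6, Add(-8, Mul(-1, y))) = Add(-2, Mul(-1, y)))
Y = -2 (Y = Mul(8, Pow(Add(-2, Mul(-1, 2)), -1)) = Mul(8, Pow(Add(-2, -2), -1)) = Mul(8, Pow(-4, -1)) = Mul(8, Rational(-1, 4)) = -2)
m = -35 (m = Mul(-7, Add(2, Mul(-1, -3))) = Mul(-7, Add(2, 3)) = Mul(-7, 5) = -35)
Mul(Mul(m, 39), Y) = Mul(Mul(-35, 39), -2) = Mul(-1365, -2) = 2730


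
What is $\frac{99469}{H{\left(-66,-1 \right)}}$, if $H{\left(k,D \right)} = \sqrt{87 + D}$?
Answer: $\frac{99469 \sqrt{86}}{86} \approx 10726.0$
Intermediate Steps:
$\frac{99469}{H{\left(-66,-1 \right)}} = \frac{99469}{\sqrt{87 - 1}} = \frac{99469}{\sqrt{86}} = 99469 \frac{\sqrt{86}}{86} = \frac{99469 \sqrt{86}}{86}$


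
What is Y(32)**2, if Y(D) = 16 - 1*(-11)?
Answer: 729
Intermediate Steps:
Y(D) = 27 (Y(D) = 16 + 11 = 27)
Y(32)**2 = 27**2 = 729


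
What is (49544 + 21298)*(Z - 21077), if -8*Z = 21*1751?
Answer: -7275012927/4 ≈ -1.8188e+9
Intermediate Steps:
Z = -36771/8 (Z = -21*1751/8 = -1/8*36771 = -36771/8 ≈ -4596.4)
(49544 + 21298)*(Z - 21077) = (49544 + 21298)*(-36771/8 - 21077) = 70842*(-205387/8) = -7275012927/4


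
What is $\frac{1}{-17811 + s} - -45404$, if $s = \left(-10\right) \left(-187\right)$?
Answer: $\frac{723785163}{15941} \approx 45404.0$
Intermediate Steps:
$s = 1870$
$\frac{1}{-17811 + s} - -45404 = \frac{1}{-17811 + 1870} - -45404 = \frac{1}{-15941} + 45404 = - \frac{1}{15941} + 45404 = \frac{723785163}{15941}$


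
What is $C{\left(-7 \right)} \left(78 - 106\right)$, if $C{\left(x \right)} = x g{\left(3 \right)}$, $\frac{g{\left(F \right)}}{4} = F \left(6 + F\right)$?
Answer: $21168$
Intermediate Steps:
$g{\left(F \right)} = 4 F \left(6 + F\right)$
$C{\left(x \right)} = 108 x$ ($C{\left(x \right)} = x 4 \cdot 3 \left(6 + 3\right) = x 4 \cdot 3 \cdot 9 = x 108 = 108 x$)
$C{\left(-7 \right)} \left(78 - 106\right) = 108 \left(-7\right) \left(78 - 106\right) = \left(-756\right) \left(-28\right) = 21168$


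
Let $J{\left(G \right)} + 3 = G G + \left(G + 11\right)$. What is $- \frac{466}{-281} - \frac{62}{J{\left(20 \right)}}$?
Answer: $\frac{91013}{60134} \approx 1.5135$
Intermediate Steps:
$J{\left(G \right)} = 8 + G + G^{2}$ ($J{\left(G \right)} = -3 + \left(G G + \left(G + 11\right)\right) = -3 + \left(G^{2} + \left(11 + G\right)\right) = -3 + \left(11 + G + G^{2}\right) = 8 + G + G^{2}$)
$- \frac{466}{-281} - \frac{62}{J{\left(20 \right)}} = - \frac{466}{-281} - \frac{62}{8 + 20 + 20^{2}} = \left(-466\right) \left(- \frac{1}{281}\right) - \frac{62}{8 + 20 + 400} = \frac{466}{281} - \frac{62}{428} = \frac{466}{281} - \frac{31}{214} = \frac{91013}{60134}$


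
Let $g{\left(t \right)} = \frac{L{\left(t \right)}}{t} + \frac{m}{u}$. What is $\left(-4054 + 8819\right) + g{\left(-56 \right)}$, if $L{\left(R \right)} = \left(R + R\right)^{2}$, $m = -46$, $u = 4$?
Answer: $\frac{9059}{2} \approx 4529.5$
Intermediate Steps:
$L{\left(R \right)} = 4 R^{2}$ ($L{\left(R \right)} = \left(2 R\right)^{2} = 4 R^{2}$)
$g{\left(t \right)} = - \frac{23}{2} + 4 t$ ($g{\left(t \right)} = \frac{4 t^{2}}{t} - \frac{46}{4} = 4 t - \frac{23}{2} = - \frac{23}{2} + 4 t$)
$\left(-4054 + 8819\right) + g{\left(-56 \right)} = \left(-4054 + 8819\right) + \left(- \frac{23}{2} + 4 \left(-56\right)\right) = 4765 - \frac{471}{2} = \frac{9059}{2}$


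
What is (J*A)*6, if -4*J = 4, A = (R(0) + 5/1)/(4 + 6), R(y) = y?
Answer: -3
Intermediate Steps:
A = 1/2 (A = (0 + 5/1)/(4 + 6) = (0 + 5*1)/10 = (0 + 5)*(1/10) = 5*(1/10) = 1/2 ≈ 0.50000)
J = -1 (J = -1/4*4 = -1)
(J*A)*6 = -1*1/2*6 = -1/2*6 = -3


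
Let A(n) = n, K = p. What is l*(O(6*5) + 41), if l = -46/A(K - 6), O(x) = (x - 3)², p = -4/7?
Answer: 5390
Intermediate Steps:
p = -4/7 (p = -4*⅐ = -4/7 ≈ -0.57143)
K = -4/7 ≈ -0.57143
O(x) = (-3 + x)²
l = 7 (l = -46/(-4/7 - 6) = -46/(-46/7) = -46*(-7/46) = 7)
l*(O(6*5) + 41) = 7*((-3 + 6*5)² + 41) = 7*((-3 + 30)² + 41) = 7*(27² + 41) = 7*(729 + 41) = 7*770 = 5390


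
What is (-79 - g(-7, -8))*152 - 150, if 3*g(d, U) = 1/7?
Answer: -255470/21 ≈ -12165.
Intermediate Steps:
g(d, U) = 1/21 (g(d, U) = (⅓)/7 = (⅓)*(⅐) = 1/21)
(-79 - g(-7, -8))*152 - 150 = (-79 - 1*1/21)*152 - 150 = (-79 - 1/21)*152 - 150 = -1660/21*152 - 150 = -252320/21 - 150 = -255470/21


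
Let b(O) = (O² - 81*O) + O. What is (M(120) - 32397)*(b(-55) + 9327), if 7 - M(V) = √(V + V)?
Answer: -542597280 - 67008*√15 ≈ -5.4286e+8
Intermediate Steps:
b(O) = O² - 80*O
M(V) = 7 - √2*√V (M(V) = 7 - √(V + V) = 7 - √(2*V) = 7 - √2*√V)
(M(120) - 32397)*(b(-55) + 9327) = ((7 - √2*√120) - 32397)*(-55*(-80 - 55) + 9327) = ((7 - √2*2*√30) - 32397)*(-55*(-135) + 9327) = ((7 - 4*√15) - 32397)*(7425 + 9327) = (-32390 - 4*√15)*16752 = -542597280 - 67008*√15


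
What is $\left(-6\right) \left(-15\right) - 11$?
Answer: $79$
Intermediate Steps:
$\left(-6\right) \left(-15\right) - 11 = 90 - 11 = 79$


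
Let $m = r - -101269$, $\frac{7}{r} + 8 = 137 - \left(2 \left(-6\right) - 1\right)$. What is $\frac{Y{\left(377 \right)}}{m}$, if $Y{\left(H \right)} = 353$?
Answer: $\frac{50126}{14380205} \approx 0.0034858$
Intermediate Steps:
$r = \frac{7}{142}$ ($r = \frac{7}{-8 + \left(137 - \left(2 \left(-6\right) - 1\right)\right)} = \frac{7}{-8 + \left(137 - \left(-12 - 1\right)\right)} = \frac{7}{-8 + \left(137 - -13\right)} = \frac{7}{-8 + \left(137 + 13\right)} = \frac{7}{-8 + 150} = \frac{7}{142} \approx 0.049296$)
$m = \frac{14380205}{142}$ ($m = \frac{7}{142} - -101269 = \frac{7}{142} + 101269 = \frac{14380205}{142} \approx 1.0127 \cdot 10^{5}$)
$\frac{Y{\left(377 \right)}}{m} = \frac{353}{\frac{14380205}{142}} = 353 \cdot \frac{142}{14380205} = \frac{50126}{14380205}$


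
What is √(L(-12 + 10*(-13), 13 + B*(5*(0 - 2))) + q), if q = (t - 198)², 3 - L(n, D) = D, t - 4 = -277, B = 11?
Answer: √221941 ≈ 471.11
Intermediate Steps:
t = -273 (t = 4 - 277 = -273)
L(n, D) = 3 - D
q = 221841 (q = (-273 - 198)² = (-471)² = 221841)
√(L(-12 + 10*(-13), 13 + B*(5*(0 - 2))) + q) = √((3 - (13 + 11*(5*(0 - 2)))) + 221841) = √((3 - (13 + 11*(5*(-2)))) + 221841) = √((3 - (13 + 11*(-10))) + 221841) = √((3 - (13 - 110)) + 221841) = √((3 - 1*(-97)) + 221841) = √((3 + 97) + 221841) = √(100 + 221841) = √221941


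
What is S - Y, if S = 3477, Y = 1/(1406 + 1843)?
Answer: 11296772/3249 ≈ 3477.0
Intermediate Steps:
Y = 1/3249 ≈ 0.00030779
S - Y = 3477 - 1*1/3249 = 3477 - 1/3249 = 11296772/3249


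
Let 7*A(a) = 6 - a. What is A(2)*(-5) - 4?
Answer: -48/7 ≈ -6.8571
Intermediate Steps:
A(a) = 6/7 - a/7 (A(a) = (6 - a)/7 = 6/7 - a/7)
A(2)*(-5) - 4 = (6/7 - ⅐*2)*(-5) - 4 = (6/7 - 2/7)*(-5) - 4 = (4/7)*(-5) - 4 = -20/7 - 4 = -48/7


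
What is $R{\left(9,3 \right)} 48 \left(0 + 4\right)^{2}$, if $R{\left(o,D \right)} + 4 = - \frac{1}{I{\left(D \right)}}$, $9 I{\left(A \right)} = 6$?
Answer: $-4224$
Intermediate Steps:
$I{\left(A \right)} = \frac{2}{3}$ ($I{\left(A \right)} = \frac{1}{9} \cdot 6 = \frac{2}{3}$)
$R{\left(o,D \right)} = - \frac{11}{2}$ ($R{\left(o,D \right)} = -4 - \frac{1}{\frac{2}{3}} = -4 - \frac{3}{2} = - \frac{11}{2}$)
$R{\left(9,3 \right)} 48 \left(0 + 4\right)^{2} = \left(- \frac{11}{2}\right) 48 \left(0 + 4\right)^{2} = - 264 \cdot 4^{2} = \left(-264\right) 16 = -4224$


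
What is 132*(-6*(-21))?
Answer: 16632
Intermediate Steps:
132*(-6*(-21)) = 132*126 = 16632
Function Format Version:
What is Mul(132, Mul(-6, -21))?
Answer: 16632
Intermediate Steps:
Mul(132, Mul(-6, -21)) = Mul(132, 126) = 16632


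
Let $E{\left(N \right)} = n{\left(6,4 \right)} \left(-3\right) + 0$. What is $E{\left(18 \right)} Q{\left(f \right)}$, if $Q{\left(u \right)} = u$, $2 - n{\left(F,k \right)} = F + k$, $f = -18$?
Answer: $-432$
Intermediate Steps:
$n{\left(F,k \right)} = 2 - F - k$ ($n{\left(F,k \right)} = 2 - \left(F + k\right) = 2 - F - k$)
$E{\left(N \right)} = 24$ ($E{\left(N \right)} = \left(2 - 6 - 4\right) \left(-3\right) + 0 = \left(-8\right) \left(-3\right) + 0 = 24 + 0 = 24$)
$E{\left(18 \right)} Q{\left(f \right)} = 24 \left(-18\right) = -432$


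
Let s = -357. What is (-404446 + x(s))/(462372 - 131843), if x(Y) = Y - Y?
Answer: -404446/330529 ≈ -1.2236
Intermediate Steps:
x(Y) = 0
(-404446 + x(s))/(462372 - 131843) = (-404446 + 0)/(462372 - 131843) = -404446/330529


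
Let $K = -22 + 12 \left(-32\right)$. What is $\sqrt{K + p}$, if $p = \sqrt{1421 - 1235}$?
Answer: $\sqrt{-406 + \sqrt{186}} \approx 19.808 i$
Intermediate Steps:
$p = \sqrt{186} \approx 13.638$
$K = -406$ ($K = -22 - 384 = -406$)
$\sqrt{K + p} = \sqrt{-406 + \sqrt{186}}$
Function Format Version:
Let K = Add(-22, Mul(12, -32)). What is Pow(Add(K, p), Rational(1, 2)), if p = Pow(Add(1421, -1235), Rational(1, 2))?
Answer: Pow(Add(-406, Pow(186, Rational(1, 2))), Rational(1, 2)) ≈ Mul(19.808, I)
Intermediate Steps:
p = Pow(186, Rational(1, 2)) ≈ 13.638
K = -406 (K = Add(-22, -384) = -406)
Pow(Add(K, p), Rational(1, 2)) = Pow(Add(-406, Pow(186, Rational(1, 2))), Rational(1, 2))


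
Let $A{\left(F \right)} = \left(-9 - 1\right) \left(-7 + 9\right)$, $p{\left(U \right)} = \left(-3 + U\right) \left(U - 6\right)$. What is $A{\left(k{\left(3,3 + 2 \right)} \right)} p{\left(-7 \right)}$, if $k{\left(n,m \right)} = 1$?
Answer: $-2600$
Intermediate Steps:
$p{\left(U \right)} = \left(-6 + U\right) \left(-3 + U\right)$ ($p{\left(U \right)} = \left(-3 + U\right) \left(-6 + U\right) = \left(-6 + U\right) \left(-3 + U\right)$)
$A{\left(F \right)} = -20$ ($A{\left(F \right)} = \left(-10\right) 2 = -20$)
$A{\left(k{\left(3,3 + 2 \right)} \right)} p{\left(-7 \right)} = - 20 \left(18 + \left(-7\right)^{2} - -63\right) = - 20 \left(18 + 49 + 63\right) = \left(-20\right) 130 = -2600$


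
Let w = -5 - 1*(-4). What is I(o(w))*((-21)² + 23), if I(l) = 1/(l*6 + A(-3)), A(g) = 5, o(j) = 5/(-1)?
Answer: -464/25 ≈ -18.560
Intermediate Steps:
w = -1 (w = -5 + 4 = -1)
o(j) = -5 (o(j) = 5*(-1) = -5)
I(l) = 1/(5 + 6*l) (I(l) = 1/(l*6 + 5) = 1/(6*l + 5) = 1/(5 + 6*l))
I(o(w))*((-21)² + 23) = ((-21)² + 23)/(5 + 6*(-5)) = (441 + 23)/(5 - 30) = 464/(-25) = -1/25*464 = -464/25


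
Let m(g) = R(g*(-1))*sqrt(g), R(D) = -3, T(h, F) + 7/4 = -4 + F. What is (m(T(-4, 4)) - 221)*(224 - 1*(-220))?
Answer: -98124 - 666*I*sqrt(7) ≈ -98124.0 - 1762.1*I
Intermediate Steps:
T(h, F) = -23/4 + F (T(h, F) = -7/4 + (-4 + F) = -23/4 + F)
m(g) = -3*sqrt(g)
(m(T(-4, 4)) - 221)*(224 - 1*(-220)) = (-3*sqrt(-23/4 + 4) - 221)*(224 - 1*(-220)) = (-3*I*sqrt(7)/2 - 221)*(224 + 220) = (-3*I*sqrt(7)/2 - 221)*444 = (-221 - 3*I*sqrt(7)/2)*444 = -98124 - 666*I*sqrt(7)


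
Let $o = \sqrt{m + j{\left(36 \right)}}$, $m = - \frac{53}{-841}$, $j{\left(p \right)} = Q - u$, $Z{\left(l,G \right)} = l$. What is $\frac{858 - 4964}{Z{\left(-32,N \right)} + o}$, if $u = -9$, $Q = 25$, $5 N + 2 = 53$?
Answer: $\frac{110500672}{832537} + \frac{357222 \sqrt{3183}}{832537} \approx 156.94$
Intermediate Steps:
$N = \frac{51}{5}$ ($N = - \frac{2}{5} + \frac{1}{5} \cdot 53 = - \frac{2}{5} + \frac{53}{5} = \frac{51}{5} \approx 10.2$)
$j{\left(p \right)} = 34$ ($j{\left(p \right)} = 25 - -9 = 25 + 9 = 34$)
$m = \frac{53}{841}$ ($m = \left(-53\right) \left(- \frac{1}{841}\right) = \frac{53}{841} \approx 0.06302$)
$o = \frac{3 \sqrt{3183}}{29}$ ($o = \sqrt{\frac{53}{841} + 34} = \sqrt{\frac{28647}{841}} = \frac{3 \sqrt{3183}}{29} \approx 5.8363$)
$\frac{858 - 4964}{Z{\left(-32,N \right)} + o} = \frac{858 - 4964}{-32 + \frac{3 \sqrt{3183}}{29}} = - \frac{4106}{-32 + \frac{3 \sqrt{3183}}{29}}$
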